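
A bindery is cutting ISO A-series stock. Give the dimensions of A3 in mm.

297 × 420 mm

A0 = 841 × 1189 mm (A0 has area 1 m², aspect 1:√2).
A1: ⌊1189/2⌋ × 841 = 594 × 841 mm
A2: ⌊841/2⌋ × 594 = 420 × 594 mm
A3: ⌊594/2⌋ × 420 = 297 × 420 mm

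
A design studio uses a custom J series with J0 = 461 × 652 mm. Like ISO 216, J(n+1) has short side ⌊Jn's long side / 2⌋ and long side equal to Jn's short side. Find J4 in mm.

J1: ⌊652/2⌋ × 461 = 326 × 461 mm
J2: ⌊461/2⌋ × 326 = 230 × 326 mm
J3: ⌊326/2⌋ × 230 = 163 × 230 mm
J4: ⌊230/2⌋ × 163 = 115 × 163 mm

115 × 163 mm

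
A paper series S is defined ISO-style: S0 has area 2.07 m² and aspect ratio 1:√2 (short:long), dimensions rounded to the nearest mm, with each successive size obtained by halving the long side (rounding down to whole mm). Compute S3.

Let S0's short side be w mm. w · w√2 = 2.07 m² = 2,070,000 mm², so w ≈ 1209.8 mm and w√2 ≈ 1711.0 mm → S0 = 1210 × 1711 mm.
S1: ⌊1711/2⌋ × 1210 = 855 × 1210 mm
S2: ⌊1210/2⌋ × 855 = 605 × 855 mm
S3: ⌊855/2⌋ × 605 = 427 × 605 mm

427 × 605 mm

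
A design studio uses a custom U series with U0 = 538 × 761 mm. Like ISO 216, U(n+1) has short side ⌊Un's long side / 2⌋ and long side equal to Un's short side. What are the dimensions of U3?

U1: ⌊761/2⌋ × 538 = 380 × 538 mm
U2: ⌊538/2⌋ × 380 = 269 × 380 mm
U3: ⌊380/2⌋ × 269 = 190 × 269 mm

190 × 269 mm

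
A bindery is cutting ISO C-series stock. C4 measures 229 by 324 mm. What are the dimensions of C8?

57 × 81 mm

C5: ⌊324/2⌋ × 229 = 162 × 229 mm
C6: ⌊229/2⌋ × 162 = 114 × 162 mm
C7: ⌊162/2⌋ × 114 = 81 × 114 mm
C8: ⌊114/2⌋ × 81 = 57 × 81 mm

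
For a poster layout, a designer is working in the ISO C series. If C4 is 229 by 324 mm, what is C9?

C5: ⌊324/2⌋ × 229 = 162 × 229 mm
C6: ⌊229/2⌋ × 162 = 114 × 162 mm
C7: ⌊162/2⌋ × 114 = 81 × 114 mm
C8: ⌊114/2⌋ × 81 = 57 × 81 mm
C9: ⌊81/2⌋ × 57 = 40 × 57 mm

40 × 57 mm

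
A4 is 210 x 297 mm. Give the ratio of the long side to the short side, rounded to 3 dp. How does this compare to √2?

1.414

297 / 210 = 1.414
Matches √2 ≈ 1.414 — the ISO 216 defining ratio.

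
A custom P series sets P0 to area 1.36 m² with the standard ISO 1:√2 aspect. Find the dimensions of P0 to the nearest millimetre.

Let the short side be w mm. Then w · w√2 = 1.36 m² = 1,360,000 mm².
w² = 1,360,000/√2, so w ≈ 980.6 mm; long side = w√2 ≈ 1386.8 mm.

981 × 1387 mm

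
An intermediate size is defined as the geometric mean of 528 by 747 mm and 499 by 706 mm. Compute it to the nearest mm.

Short side: √(528 · 499) = √263472 ≈ 513.3 → 513 mm
Long side: √(747 · 706) = √527382 ≈ 726.2 → 726 mm

513 × 726 mm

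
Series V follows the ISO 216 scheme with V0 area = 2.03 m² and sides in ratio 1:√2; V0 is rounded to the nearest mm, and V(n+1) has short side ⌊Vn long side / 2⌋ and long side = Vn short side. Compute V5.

Let V0's short side be w mm. w · w√2 = 2.03 m² = 2,030,000 mm², so w ≈ 1198.1 mm and w√2 ≈ 1694.4 mm → V0 = 1198 × 1694 mm.
V1: ⌊1694/2⌋ × 1198 = 847 × 1198 mm
V2: ⌊1198/2⌋ × 847 = 599 × 847 mm
V3: ⌊847/2⌋ × 599 = 423 × 599 mm
V4: ⌊599/2⌋ × 423 = 299 × 423 mm
V5: ⌊423/2⌋ × 299 = 211 × 299 mm

211 × 299 mm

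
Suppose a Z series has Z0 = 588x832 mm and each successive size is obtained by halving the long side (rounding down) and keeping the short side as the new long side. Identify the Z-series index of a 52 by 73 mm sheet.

Z0: 588 × 832 mm
Z1: 416 × 588 mm
Z2: 294 × 416 mm
Z3: 208 × 294 mm
Z4: 147 × 208 mm
Z5: 104 × 147 mm
Z6: 73 × 104 mm
Z7: 52 × 73 mm
Z8: 36 × 52 mm
→ matches Z7.

Z7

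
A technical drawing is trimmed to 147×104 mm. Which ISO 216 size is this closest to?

A6 (105 × 148 mm)

Aspect ratio 147/104 ≈ 1.413 — close to the ISO √2 ≈ 1.414.
In the A-series (A0 area = 1 m²): A6 = 105 × 148 mm.
Off by 2 mm total — nearest standard size.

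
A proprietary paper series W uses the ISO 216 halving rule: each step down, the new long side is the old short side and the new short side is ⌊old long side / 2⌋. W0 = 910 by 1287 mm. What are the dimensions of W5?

160 × 227 mm

W1: ⌊1287/2⌋ × 910 = 643 × 910 mm
W2: ⌊910/2⌋ × 643 = 455 × 643 mm
W3: ⌊643/2⌋ × 455 = 321 × 455 mm
W4: ⌊455/2⌋ × 321 = 227 × 321 mm
W5: ⌊321/2⌋ × 227 = 160 × 227 mm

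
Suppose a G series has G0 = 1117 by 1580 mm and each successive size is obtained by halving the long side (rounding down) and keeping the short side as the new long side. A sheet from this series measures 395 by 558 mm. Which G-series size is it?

G3

G0: 1117 × 1580 mm
G1: 790 × 1117 mm
G2: 558 × 790 mm
G3: 395 × 558 mm
G4: 279 × 395 mm
→ matches G3.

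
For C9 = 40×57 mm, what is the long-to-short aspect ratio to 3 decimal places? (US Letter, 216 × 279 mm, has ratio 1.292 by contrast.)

57 / 40 = 1.425
ISO 216 targets √2 ≈ 1.414; the +0.011 deviation is from mm rounding.

1.425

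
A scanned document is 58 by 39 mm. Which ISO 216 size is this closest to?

C9 (40 × 57 mm)

Aspect ratio 58/39 ≈ 1.487 (ISO target is √2 ≈ 1.414).
In the C-series (envelope sizes, between A and B): C9 = 40 × 57 mm.
Off by 2 mm total — nearest standard size.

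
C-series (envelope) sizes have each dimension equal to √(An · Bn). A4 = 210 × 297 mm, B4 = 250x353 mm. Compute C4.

229 × 324 mm

Short side: √(210 · 250) = √52500 ≈ 229.1 → 229 mm
Long side: √(297 · 353) = √104841 ≈ 323.8 → 324 mm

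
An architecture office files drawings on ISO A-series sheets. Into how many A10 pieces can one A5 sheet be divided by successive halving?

32

Each ISO step halves the sheet: 1 × A5 → 2 × A6 → 4 × A7 → 8 × A8 → …
From A5 to A10 is 5 halving steps: 2^5 = 32.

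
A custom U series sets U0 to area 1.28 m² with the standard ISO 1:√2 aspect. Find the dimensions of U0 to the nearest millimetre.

951 × 1345 mm

Let the short side be w mm. Then w · w√2 = 1.28 m² = 1,280,000 mm².
w² = 1,280,000/√2, so w ≈ 951.4 mm; long side = w√2 ≈ 1345.4 mm.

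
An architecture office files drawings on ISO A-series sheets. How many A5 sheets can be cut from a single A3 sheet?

4

Each ISO step halves the sheet: 1 × A3 → 2 × A4 → 4 × A5
From A3 to A5 is 2 halving steps: 2^2 = 4.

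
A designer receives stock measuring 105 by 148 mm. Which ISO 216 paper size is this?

Aspect ratio 148/105 ≈ 1.410 — close to the ISO √2 ≈ 1.414.
In the A-series (A0 area = 1 m²): A6 = 105 × 148 mm.

A6 (105 × 148 mm)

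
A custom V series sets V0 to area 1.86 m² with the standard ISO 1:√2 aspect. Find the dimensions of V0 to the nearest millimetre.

Let the short side be w mm. Then w · w√2 = 1.86 m² = 1,860,000 mm².
w² = 1,860,000/√2, so w ≈ 1146.8 mm; long side = w√2 ≈ 1621.9 mm.

1147 × 1622 mm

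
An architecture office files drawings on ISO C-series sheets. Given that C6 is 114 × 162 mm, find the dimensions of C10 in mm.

C7: ⌊162/2⌋ × 114 = 81 × 114 mm
C8: ⌊114/2⌋ × 81 = 57 × 81 mm
C9: ⌊81/2⌋ × 57 = 40 × 57 mm
C10: ⌊57/2⌋ × 40 = 28 × 40 mm

28 × 40 mm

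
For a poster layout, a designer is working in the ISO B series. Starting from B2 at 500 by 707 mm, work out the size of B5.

B3: ⌊707/2⌋ × 500 = 353 × 500 mm
B4: ⌊500/2⌋ × 353 = 250 × 353 mm
B5: ⌊353/2⌋ × 250 = 176 × 250 mm

176 × 250 mm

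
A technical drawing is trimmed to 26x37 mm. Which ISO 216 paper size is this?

A10 (26 × 37 mm)

Aspect ratio 37/26 ≈ 1.423 — close to the ISO √2 ≈ 1.414.
In the A-series (A0 area = 1 m²): A10 = 26 × 37 mm.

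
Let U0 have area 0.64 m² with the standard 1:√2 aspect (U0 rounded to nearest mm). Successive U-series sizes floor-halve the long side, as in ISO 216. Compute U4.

168 × 237 mm

Let U0's short side be w mm. w · w√2 = 0.64 m² = 640,000 mm², so w ≈ 672.7 mm and w√2 ≈ 951.4 mm → U0 = 673 × 951 mm.
U1: ⌊951/2⌋ × 673 = 475 × 673 mm
U2: ⌊673/2⌋ × 475 = 336 × 475 mm
U3: ⌊475/2⌋ × 336 = 237 × 336 mm
U4: ⌊336/2⌋ × 237 = 168 × 237 mm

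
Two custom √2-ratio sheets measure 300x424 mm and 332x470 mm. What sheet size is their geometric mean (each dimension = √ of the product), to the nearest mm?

316 × 446 mm

Short side: √(300 · 332) = √99600 ≈ 315.6 → 316 mm
Long side: √(424 · 470) = √199280 ≈ 446.4 → 446 mm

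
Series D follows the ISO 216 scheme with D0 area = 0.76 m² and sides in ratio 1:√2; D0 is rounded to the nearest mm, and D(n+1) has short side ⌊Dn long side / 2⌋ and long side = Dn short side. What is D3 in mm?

259 × 366 mm

Let D0's short side be w mm. w · w√2 = 0.76 m² = 760,000 mm², so w ≈ 733.1 mm and w√2 ≈ 1036.7 mm → D0 = 733 × 1037 mm.
D1: ⌊1037/2⌋ × 733 = 518 × 733 mm
D2: ⌊733/2⌋ × 518 = 366 × 518 mm
D3: ⌊518/2⌋ × 366 = 259 × 366 mm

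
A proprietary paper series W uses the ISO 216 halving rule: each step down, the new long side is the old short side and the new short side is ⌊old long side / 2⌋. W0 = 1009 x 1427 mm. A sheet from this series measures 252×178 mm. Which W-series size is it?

W5

W0: 1009 × 1427 mm
W1: 713 × 1009 mm
W2: 504 × 713 mm
W3: 356 × 504 mm
W4: 252 × 356 mm
W5: 178 × 252 mm
W6: 126 × 178 mm
→ matches W5.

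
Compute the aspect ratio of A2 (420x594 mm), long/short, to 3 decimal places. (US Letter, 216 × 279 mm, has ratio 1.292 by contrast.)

594 / 420 = 1.414
Matches √2 ≈ 1.414 — the ISO 216 defining ratio.

1.414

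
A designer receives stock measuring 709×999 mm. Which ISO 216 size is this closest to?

Aspect ratio 999/709 ≈ 1.409 — close to the ISO √2 ≈ 1.414.
In the B-series (B0 = 1000 × 1414 mm): B1 = 707 × 1000 mm.
Off by 3 mm total — nearest standard size.

B1 (707 × 1000 mm)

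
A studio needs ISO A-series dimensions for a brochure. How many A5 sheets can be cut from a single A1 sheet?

16

Each ISO step halves the sheet: 1 × A1 → 2 × A2 → 4 × A3 → 8 × A4 → …
From A1 to A5 is 4 halving steps: 2^4 = 16.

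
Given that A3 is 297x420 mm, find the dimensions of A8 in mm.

A4: ⌊420/2⌋ × 297 = 210 × 297 mm
A5: ⌊297/2⌋ × 210 = 148 × 210 mm
A6: ⌊210/2⌋ × 148 = 105 × 148 mm
A7: ⌊148/2⌋ × 105 = 74 × 105 mm
A8: ⌊105/2⌋ × 74 = 52 × 74 mm

52 × 74 mm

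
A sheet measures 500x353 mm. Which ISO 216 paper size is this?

Aspect ratio 500/353 ≈ 1.416 — close to the ISO √2 ≈ 1.414.
In the B-series (B0 = 1000 × 1414 mm): B3 = 353 × 500 mm.

B3 (353 × 500 mm)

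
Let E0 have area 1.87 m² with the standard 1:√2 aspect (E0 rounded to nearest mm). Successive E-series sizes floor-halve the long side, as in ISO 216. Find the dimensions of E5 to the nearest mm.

Let E0's short side be w mm. w · w√2 = 1.87 m² = 1,870,000 mm², so w ≈ 1149.9 mm and w√2 ≈ 1626.2 mm → E0 = 1150 × 1626 mm.
E1: ⌊1626/2⌋ × 1150 = 813 × 1150 mm
E2: ⌊1150/2⌋ × 813 = 575 × 813 mm
E3: ⌊813/2⌋ × 575 = 406 × 575 mm
E4: ⌊575/2⌋ × 406 = 287 × 406 mm
E5: ⌊406/2⌋ × 287 = 203 × 287 mm

203 × 287 mm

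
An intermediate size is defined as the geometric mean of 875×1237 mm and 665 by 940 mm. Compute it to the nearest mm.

763 × 1078 mm

Short side: √(875 · 665) = √581875 ≈ 762.8 → 763 mm
Long side: √(1237 · 940) = √1162780 ≈ 1078.3 → 1078 mm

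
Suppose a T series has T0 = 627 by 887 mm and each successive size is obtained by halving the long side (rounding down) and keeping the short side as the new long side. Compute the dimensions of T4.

T1: ⌊887/2⌋ × 627 = 443 × 627 mm
T2: ⌊627/2⌋ × 443 = 313 × 443 mm
T3: ⌊443/2⌋ × 313 = 221 × 313 mm
T4: ⌊313/2⌋ × 221 = 156 × 221 mm

156 × 221 mm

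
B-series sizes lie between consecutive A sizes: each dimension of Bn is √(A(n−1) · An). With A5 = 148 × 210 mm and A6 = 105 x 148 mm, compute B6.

125 × 176 mm

Short side: √(148 · 105) = √15540 ≈ 124.7 → 125 mm
Long side: √(210 · 148) = √31080 ≈ 176.3 → 176 mm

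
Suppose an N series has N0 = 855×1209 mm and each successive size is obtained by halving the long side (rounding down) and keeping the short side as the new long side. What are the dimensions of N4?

N1: ⌊1209/2⌋ × 855 = 604 × 855 mm
N2: ⌊855/2⌋ × 604 = 427 × 604 mm
N3: ⌊604/2⌋ × 427 = 302 × 427 mm
N4: ⌊427/2⌋ × 302 = 213 × 302 mm

213 × 302 mm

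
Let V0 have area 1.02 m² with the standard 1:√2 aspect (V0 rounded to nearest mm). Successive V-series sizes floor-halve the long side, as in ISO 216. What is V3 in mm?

300 × 424 mm

Let V0's short side be w mm. w · w√2 = 1.02 m² = 1,020,000 mm², so w ≈ 849.3 mm and w√2 ≈ 1201.0 mm → V0 = 849 × 1201 mm.
V1: ⌊1201/2⌋ × 849 = 600 × 849 mm
V2: ⌊849/2⌋ × 600 = 424 × 600 mm
V3: ⌊600/2⌋ × 424 = 300 × 424 mm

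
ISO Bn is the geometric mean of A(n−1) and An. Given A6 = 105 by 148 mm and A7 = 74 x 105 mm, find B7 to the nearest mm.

88 × 125 mm

Short side: √(105 · 74) = √7770 ≈ 88.1 → 88 mm
Long side: √(148 · 105) = √15540 ≈ 124.7 → 125 mm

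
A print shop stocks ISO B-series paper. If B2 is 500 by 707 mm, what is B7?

B3: ⌊707/2⌋ × 500 = 353 × 500 mm
B4: ⌊500/2⌋ × 353 = 250 × 353 mm
B5: ⌊353/2⌋ × 250 = 176 × 250 mm
B6: ⌊250/2⌋ × 176 = 125 × 176 mm
B7: ⌊176/2⌋ × 125 = 88 × 125 mm

88 × 125 mm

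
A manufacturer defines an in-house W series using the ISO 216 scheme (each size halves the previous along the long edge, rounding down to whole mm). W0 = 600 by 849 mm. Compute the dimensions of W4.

W1: ⌊849/2⌋ × 600 = 424 × 600 mm
W2: ⌊600/2⌋ × 424 = 300 × 424 mm
W3: ⌊424/2⌋ × 300 = 212 × 300 mm
W4: ⌊300/2⌋ × 212 = 150 × 212 mm

150 × 212 mm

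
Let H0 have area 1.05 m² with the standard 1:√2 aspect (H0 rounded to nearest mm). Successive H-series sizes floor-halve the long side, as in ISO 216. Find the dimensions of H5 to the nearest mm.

152 × 215 mm

Let H0's short side be w mm. w · w√2 = 1.05 m² = 1,050,000 mm², so w ≈ 861.7 mm and w√2 ≈ 1218.6 mm → H0 = 862 × 1219 mm.
H1: ⌊1219/2⌋ × 862 = 609 × 862 mm
H2: ⌊862/2⌋ × 609 = 431 × 609 mm
H3: ⌊609/2⌋ × 431 = 304 × 431 mm
H4: ⌊431/2⌋ × 304 = 215 × 304 mm
H5: ⌊304/2⌋ × 215 = 152 × 215 mm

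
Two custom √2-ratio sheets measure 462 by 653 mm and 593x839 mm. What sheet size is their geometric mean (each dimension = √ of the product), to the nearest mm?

523 × 740 mm

Short side: √(462 · 593) = √273966 ≈ 523.4 → 523 mm
Long side: √(653 · 839) = √547867 ≈ 740.2 → 740 mm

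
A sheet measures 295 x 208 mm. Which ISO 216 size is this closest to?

A4 (210 × 297 mm)

Aspect ratio 295/208 ≈ 1.418 — close to the ISO √2 ≈ 1.414.
In the A-series (A0 area = 1 m²): A4 = 210 × 297 mm.
Off by 4 mm total — nearest standard size.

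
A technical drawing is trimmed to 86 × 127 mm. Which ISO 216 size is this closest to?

Aspect ratio 127/86 ≈ 1.477 (ISO target is √2 ≈ 1.414).
In the B-series (B0 = 1000 × 1414 mm): B7 = 88 × 125 mm.
Off by 4 mm total — nearest standard size.

B7 (88 × 125 mm)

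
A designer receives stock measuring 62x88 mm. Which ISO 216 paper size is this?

B8 (62 × 88 mm)

Aspect ratio 88/62 ≈ 1.419 — close to the ISO √2 ≈ 1.414.
In the B-series (B0 = 1000 × 1414 mm): B8 = 62 × 88 mm.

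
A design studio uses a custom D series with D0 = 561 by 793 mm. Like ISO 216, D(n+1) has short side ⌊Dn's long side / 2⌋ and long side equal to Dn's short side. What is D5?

99 × 140 mm

D1: ⌊793/2⌋ × 561 = 396 × 561 mm
D2: ⌊561/2⌋ × 396 = 280 × 396 mm
D3: ⌊396/2⌋ × 280 = 198 × 280 mm
D4: ⌊280/2⌋ × 198 = 140 × 198 mm
D5: ⌊198/2⌋ × 140 = 99 × 140 mm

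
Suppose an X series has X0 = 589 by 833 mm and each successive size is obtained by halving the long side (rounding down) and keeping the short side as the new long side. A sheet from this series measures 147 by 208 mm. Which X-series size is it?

X4

X0: 589 × 833 mm
X1: 416 × 589 mm
X2: 294 × 416 mm
X3: 208 × 294 mm
X4: 147 × 208 mm
X5: 104 × 147 mm
→ matches X4.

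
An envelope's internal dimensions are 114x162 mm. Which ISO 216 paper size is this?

Aspect ratio 162/114 ≈ 1.421 — close to the ISO √2 ≈ 1.414.
In the C-series (envelope sizes, between A and B): C6 = 114 × 162 mm.

C6 (114 × 162 mm)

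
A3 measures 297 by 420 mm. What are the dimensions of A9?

37 × 52 mm

A4: ⌊420/2⌋ × 297 = 210 × 297 mm
A5: ⌊297/2⌋ × 210 = 148 × 210 mm
A6: ⌊210/2⌋ × 148 = 105 × 148 mm
A7: ⌊148/2⌋ × 105 = 74 × 105 mm
A8: ⌊105/2⌋ × 74 = 52 × 74 mm
A9: ⌊74/2⌋ × 52 = 37 × 52 mm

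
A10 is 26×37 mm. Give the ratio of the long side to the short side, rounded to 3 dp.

37 / 26 = 1.423
ISO 216 targets √2 ≈ 1.414; the +0.009 deviation is from mm rounding.

1.423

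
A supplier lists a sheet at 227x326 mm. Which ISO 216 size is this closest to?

Aspect ratio 326/227 ≈ 1.436 (ISO target is √2 ≈ 1.414).
In the C-series (envelope sizes, between A and B): C4 = 229 × 324 mm.
Off by 4 mm total — nearest standard size.

C4 (229 × 324 mm)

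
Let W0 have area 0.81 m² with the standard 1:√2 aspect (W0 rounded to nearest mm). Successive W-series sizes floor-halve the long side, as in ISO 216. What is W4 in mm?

189 × 267 mm

Let W0's short side be w mm. w · w√2 = 0.81 m² = 810,000 mm², so w ≈ 756.8 mm and w√2 ≈ 1070.3 mm → W0 = 757 × 1070 mm.
W1: ⌊1070/2⌋ × 757 = 535 × 757 mm
W2: ⌊757/2⌋ × 535 = 378 × 535 mm
W3: ⌊535/2⌋ × 378 = 267 × 378 mm
W4: ⌊378/2⌋ × 267 = 189 × 267 mm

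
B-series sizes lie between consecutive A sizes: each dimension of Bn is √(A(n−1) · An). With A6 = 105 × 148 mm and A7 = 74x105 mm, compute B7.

88 × 125 mm

Short side: √(105 · 74) = √7770 ≈ 88.1 → 88 mm
Long side: √(148 · 105) = √15540 ≈ 124.7 → 125 mm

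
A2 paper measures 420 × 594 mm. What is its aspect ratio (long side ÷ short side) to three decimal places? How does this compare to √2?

594 / 420 = 1.414
Matches √2 ≈ 1.414 — the ISO 216 defining ratio.

1.414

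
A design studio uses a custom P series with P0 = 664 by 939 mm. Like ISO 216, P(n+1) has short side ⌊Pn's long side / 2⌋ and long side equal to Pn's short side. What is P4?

P1 = 469 × 664 mm (from P0 by 1 halving).
P2: ⌊664/2⌋ × 469 = 332 × 469 mm
P3: ⌊469/2⌋ × 332 = 234 × 332 mm
P4: ⌊332/2⌋ × 234 = 166 × 234 mm

166 × 234 mm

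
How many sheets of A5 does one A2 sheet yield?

8

A2 = 420 × 594 mm; A5 = 148 × 210 mm.
Each halving step doubles the count; 3 steps from A2 to A5.
2^3 = 8.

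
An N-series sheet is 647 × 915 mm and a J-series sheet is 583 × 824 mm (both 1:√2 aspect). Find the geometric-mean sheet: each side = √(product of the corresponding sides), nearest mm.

614 × 868 mm

Short side: √(647 · 583) = √377201 ≈ 614.2 → 614 mm
Long side: √(915 · 824) = √753960 ≈ 868.3 → 868 mm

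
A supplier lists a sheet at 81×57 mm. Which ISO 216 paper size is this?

Aspect ratio 81/57 ≈ 1.421 — close to the ISO √2 ≈ 1.414.
In the C-series (envelope sizes, between A and B): C8 = 57 × 81 mm.

C8 (57 × 81 mm)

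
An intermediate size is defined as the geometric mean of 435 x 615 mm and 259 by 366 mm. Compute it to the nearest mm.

Short side: √(435 · 259) = √112665 ≈ 335.7 → 336 mm
Long side: √(615 · 366) = √225090 ≈ 474.4 → 474 mm

336 × 474 mm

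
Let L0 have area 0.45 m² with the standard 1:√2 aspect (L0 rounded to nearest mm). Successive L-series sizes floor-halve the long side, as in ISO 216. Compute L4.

141 × 199 mm

Let L0's short side be w mm. w · w√2 = 0.45 m² = 450,000 mm², so w ≈ 564.1 mm and w√2 ≈ 797.7 mm → L0 = 564 × 798 mm.
L1: ⌊798/2⌋ × 564 = 399 × 564 mm
L2: ⌊564/2⌋ × 399 = 282 × 399 mm
L3: ⌊399/2⌋ × 282 = 199 × 282 mm
L4: ⌊282/2⌋ × 199 = 141 × 199 mm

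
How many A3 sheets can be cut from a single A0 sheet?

Each ISO step halves the sheet: 1 × A0 → 2 × A1 → 4 × A2 → 8 × A3
From A0 to A3 is 3 halving steps: 2^3 = 8.

8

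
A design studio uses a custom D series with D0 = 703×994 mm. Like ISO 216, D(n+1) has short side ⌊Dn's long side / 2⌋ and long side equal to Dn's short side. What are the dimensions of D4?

D1: ⌊994/2⌋ × 703 = 497 × 703 mm
D2: ⌊703/2⌋ × 497 = 351 × 497 mm
D3: ⌊497/2⌋ × 351 = 248 × 351 mm
D4: ⌊351/2⌋ × 248 = 175 × 248 mm

175 × 248 mm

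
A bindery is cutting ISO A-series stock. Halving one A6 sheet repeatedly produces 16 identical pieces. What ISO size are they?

16 = 2^4, so 4 halving steps.
A6 → A7 → … → A10 after 4 steps.

A10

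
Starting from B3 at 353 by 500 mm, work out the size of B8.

B4: ⌊500/2⌋ × 353 = 250 × 353 mm
B5: ⌊353/2⌋ × 250 = 176 × 250 mm
B6: ⌊250/2⌋ × 176 = 125 × 176 mm
B7: ⌊176/2⌋ × 125 = 88 × 125 mm
B8: ⌊125/2⌋ × 88 = 62 × 88 mm

62 × 88 mm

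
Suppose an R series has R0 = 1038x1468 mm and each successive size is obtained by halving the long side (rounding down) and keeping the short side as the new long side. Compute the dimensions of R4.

259 × 367 mm

R1: ⌊1468/2⌋ × 1038 = 734 × 1038 mm
R2: ⌊1038/2⌋ × 734 = 519 × 734 mm
R3: ⌊734/2⌋ × 519 = 367 × 519 mm
R4: ⌊519/2⌋ × 367 = 259 × 367 mm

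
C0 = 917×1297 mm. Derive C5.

C1: ⌊1297/2⌋ × 917 = 648 × 917 mm
C2: ⌊917/2⌋ × 648 = 458 × 648 mm
C3: ⌊648/2⌋ × 458 = 324 × 458 mm
C4: ⌊458/2⌋ × 324 = 229 × 324 mm
C5: ⌊324/2⌋ × 229 = 162 × 229 mm

162 × 229 mm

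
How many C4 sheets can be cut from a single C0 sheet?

16

Each ISO step halves the sheet: 1 × C0 → 2 × C1 → 4 × C2 → 8 × C3 → …
From C0 to C4 is 4 halving steps: 2^4 = 16.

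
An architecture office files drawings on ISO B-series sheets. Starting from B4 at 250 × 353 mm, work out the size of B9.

44 × 62 mm

B5: ⌊353/2⌋ × 250 = 176 × 250 mm
B6: ⌊250/2⌋ × 176 = 125 × 176 mm
B7: ⌊176/2⌋ × 125 = 88 × 125 mm
B8: ⌊125/2⌋ × 88 = 62 × 88 mm
B9: ⌊88/2⌋ × 62 = 44 × 62 mm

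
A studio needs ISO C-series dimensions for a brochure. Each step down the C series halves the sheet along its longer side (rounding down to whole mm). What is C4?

229 × 324 mm

C0 = 917 × 1297 mm (C0 is the geometric mean of A0 and B0, aspect 1:√2).
C1: ⌊1297/2⌋ × 917 = 648 × 917 mm
C2: ⌊917/2⌋ × 648 = 458 × 648 mm
C3: ⌊648/2⌋ × 458 = 324 × 458 mm
C4: ⌊458/2⌋ × 324 = 229 × 324 mm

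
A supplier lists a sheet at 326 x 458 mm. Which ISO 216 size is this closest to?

Aspect ratio 458/326 ≈ 1.405 — close to the ISO √2 ≈ 1.414.
In the C-series (envelope sizes, between A and B): C3 = 324 × 458 mm.
Off by 2 mm total — nearest standard size.

C3 (324 × 458 mm)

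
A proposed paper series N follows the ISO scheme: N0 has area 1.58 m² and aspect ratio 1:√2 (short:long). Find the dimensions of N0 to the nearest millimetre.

Let the short side be w mm. Then w · w√2 = 1.58 m² = 1,580,000 mm².
w² = 1,580,000/√2, so w ≈ 1057.0 mm; long side = w√2 ≈ 1494.8 mm.

1057 × 1495 mm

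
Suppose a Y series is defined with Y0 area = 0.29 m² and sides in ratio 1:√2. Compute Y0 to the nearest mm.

453 × 640 mm

Let the short side be w mm. Then w · w√2 = 0.29 m² = 290,000 mm².
w² = 290,000/√2, so w ≈ 452.8 mm; long side = w√2 ≈ 640.4 mm.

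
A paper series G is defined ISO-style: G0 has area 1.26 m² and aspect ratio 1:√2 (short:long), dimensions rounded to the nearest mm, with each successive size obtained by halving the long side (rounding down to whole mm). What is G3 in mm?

Let G0's short side be w mm. w · w√2 = 1.26 m² = 1,260,000 mm², so w ≈ 943.9 mm and w√2 ≈ 1334.9 mm → G0 = 944 × 1335 mm.
G1: ⌊1335/2⌋ × 944 = 667 × 944 mm
G2: ⌊944/2⌋ × 667 = 472 × 667 mm
G3: ⌊667/2⌋ × 472 = 333 × 472 mm

333 × 472 mm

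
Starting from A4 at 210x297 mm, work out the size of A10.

A5: ⌊297/2⌋ × 210 = 148 × 210 mm
A6: ⌊210/2⌋ × 148 = 105 × 148 mm
A7: ⌊148/2⌋ × 105 = 74 × 105 mm
A8: ⌊105/2⌋ × 74 = 52 × 74 mm
A9: ⌊74/2⌋ × 52 = 37 × 52 mm
A10: ⌊52/2⌋ × 37 = 26 × 37 mm

26 × 37 mm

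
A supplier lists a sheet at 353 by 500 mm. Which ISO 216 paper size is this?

Aspect ratio 500/353 ≈ 1.416 — close to the ISO √2 ≈ 1.414.
In the B-series (B0 = 1000 × 1414 mm): B3 = 353 × 500 mm.

B3 (353 × 500 mm)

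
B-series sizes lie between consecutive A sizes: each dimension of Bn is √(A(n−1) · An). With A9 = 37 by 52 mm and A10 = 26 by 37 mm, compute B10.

31 × 44 mm

Short side: √(37 · 26) = √962 ≈ 31.0 → 31 mm
Long side: √(52 · 37) = √1924 ≈ 43.9 → 44 mm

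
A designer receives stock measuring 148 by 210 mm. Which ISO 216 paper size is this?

A5 (148 × 210 mm)

Aspect ratio 210/148 ≈ 1.419 — close to the ISO √2 ≈ 1.414.
In the A-series (A0 area = 1 m²): A5 = 148 × 210 mm.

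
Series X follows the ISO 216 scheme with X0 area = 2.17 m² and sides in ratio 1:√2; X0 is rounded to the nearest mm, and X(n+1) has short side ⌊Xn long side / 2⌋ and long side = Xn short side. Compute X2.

Let X0's short side be w mm. w · w√2 = 2.17 m² = 2,170,000 mm², so w ≈ 1238.7 mm and w√2 ≈ 1751.8 mm → X0 = 1239 × 1752 mm.
X1: ⌊1752/2⌋ × 1239 = 876 × 1239 mm
X2: ⌊1239/2⌋ × 876 = 619 × 876 mm

619 × 876 mm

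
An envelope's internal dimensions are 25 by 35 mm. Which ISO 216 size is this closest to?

A10 (26 × 37 mm)

Aspect ratio 35/25 ≈ 1.400 — close to the ISO √2 ≈ 1.414.
In the A-series (A0 area = 1 m²): A10 = 26 × 37 mm.
Off by 3 mm total — nearest standard size.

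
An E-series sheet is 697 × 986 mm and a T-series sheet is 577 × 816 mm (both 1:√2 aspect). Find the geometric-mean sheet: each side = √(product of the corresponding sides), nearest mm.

Short side: √(697 · 577) = √402169 ≈ 634.2 → 634 mm
Long side: √(986 · 816) = √804576 ≈ 897.0 → 897 mm

634 × 897 mm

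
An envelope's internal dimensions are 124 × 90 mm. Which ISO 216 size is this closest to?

Aspect ratio 124/90 ≈ 1.378 (ISO target is √2 ≈ 1.414).
In the B-series (B0 = 1000 × 1414 mm): B7 = 88 × 125 mm.
Off by 3 mm total — nearest standard size.

B7 (88 × 125 mm)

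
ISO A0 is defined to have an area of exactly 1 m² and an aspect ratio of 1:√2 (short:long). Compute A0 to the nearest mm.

Let the short side be w mm. Then the long side is w√2 and w · w√2 = 10⁶ mm².
w² = 10⁶/√2, so w = 1000 / 2^(1/4) ≈ 840.9 mm; long side = 1000 · 2^(1/4) ≈ 1189.2 mm.

841 × 1189 mm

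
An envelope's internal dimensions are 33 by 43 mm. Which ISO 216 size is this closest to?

B10 (31 × 44 mm)

Aspect ratio 43/33 ≈ 1.303 (ISO target is √2 ≈ 1.414).
In the B-series (B0 = 1000 × 1414 mm): B10 = 31 × 44 mm.
Off by 3 mm total — nearest standard size.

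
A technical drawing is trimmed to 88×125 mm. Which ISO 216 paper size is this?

Aspect ratio 125/88 ≈ 1.420 — close to the ISO √2 ≈ 1.414.
In the B-series (B0 = 1000 × 1414 mm): B7 = 88 × 125 mm.

B7 (88 × 125 mm)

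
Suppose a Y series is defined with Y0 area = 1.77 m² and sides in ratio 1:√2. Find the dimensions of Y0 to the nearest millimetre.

1119 × 1582 mm

Let the short side be w mm. Then w · w√2 = 1.77 m² = 1,770,000 mm².
w² = 1,770,000/√2, so w ≈ 1118.7 mm; long side = w√2 ≈ 1582.1 mm.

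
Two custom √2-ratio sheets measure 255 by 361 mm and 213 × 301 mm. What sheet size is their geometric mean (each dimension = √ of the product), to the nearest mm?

233 × 330 mm

Short side: √(255 · 213) = √54315 ≈ 233.1 → 233 mm
Long side: √(361 · 301) = √108661 ≈ 329.6 → 330 mm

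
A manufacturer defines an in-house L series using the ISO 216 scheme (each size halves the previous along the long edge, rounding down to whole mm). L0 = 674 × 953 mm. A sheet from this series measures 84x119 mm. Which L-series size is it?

L6

L0: 674 × 953 mm
L1: 476 × 674 mm
L2: 337 × 476 mm
L3: 238 × 337 mm
L4: 168 × 238 mm
L5: 119 × 168 mm
L6: 84 × 119 mm
L7: 59 × 84 mm
→ matches L6.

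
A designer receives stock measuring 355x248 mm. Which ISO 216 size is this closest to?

B4 (250 × 353 mm)

Aspect ratio 355/248 ≈ 1.431 (ISO target is √2 ≈ 1.414).
In the B-series (B0 = 1000 × 1414 mm): B4 = 250 × 353 mm.
Off by 4 mm total — nearest standard size.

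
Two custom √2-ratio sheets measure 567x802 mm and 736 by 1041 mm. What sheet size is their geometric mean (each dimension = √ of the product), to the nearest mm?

Short side: √(567 · 736) = √417312 ≈ 646.0 → 646 mm
Long side: √(802 · 1041) = √834882 ≈ 913.7 → 914 mm

646 × 914 mm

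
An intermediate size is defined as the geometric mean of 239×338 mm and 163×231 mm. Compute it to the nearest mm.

197 × 279 mm

Short side: √(239 · 163) = √38957 ≈ 197.4 → 197 mm
Long side: √(338 · 231) = √78078 ≈ 279.4 → 279 mm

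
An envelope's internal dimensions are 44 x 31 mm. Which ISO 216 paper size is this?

B10 (31 × 44 mm)

Aspect ratio 44/31 ≈ 1.419 — close to the ISO √2 ≈ 1.414.
In the B-series (B0 = 1000 × 1414 mm): B10 = 31 × 44 mm.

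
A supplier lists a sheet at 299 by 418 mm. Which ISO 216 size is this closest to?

Aspect ratio 418/299 ≈ 1.398 (ISO target is √2 ≈ 1.414).
In the A-series (A0 area = 1 m²): A3 = 297 × 420 mm.
Off by 4 mm total — nearest standard size.

A3 (297 × 420 mm)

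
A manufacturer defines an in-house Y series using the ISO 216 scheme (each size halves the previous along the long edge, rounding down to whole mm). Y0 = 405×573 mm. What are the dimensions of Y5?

Y1: ⌊573/2⌋ × 405 = 286 × 405 mm
Y2: ⌊405/2⌋ × 286 = 202 × 286 mm
Y3: ⌊286/2⌋ × 202 = 143 × 202 mm
Y4: ⌊202/2⌋ × 143 = 101 × 143 mm
Y5: ⌊143/2⌋ × 101 = 71 × 101 mm

71 × 101 mm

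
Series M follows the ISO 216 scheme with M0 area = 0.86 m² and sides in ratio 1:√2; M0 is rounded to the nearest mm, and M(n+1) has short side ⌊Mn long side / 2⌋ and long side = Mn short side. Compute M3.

Let M0's short side be w mm. w · w√2 = 0.86 m² = 860,000 mm², so w ≈ 779.8 mm and w√2 ≈ 1102.8 mm → M0 = 780 × 1103 mm.
M1: ⌊1103/2⌋ × 780 = 551 × 780 mm
M2: ⌊780/2⌋ × 551 = 390 × 551 mm
M3: ⌊551/2⌋ × 390 = 275 × 390 mm

275 × 390 mm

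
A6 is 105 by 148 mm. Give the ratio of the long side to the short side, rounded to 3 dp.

1.410

148 / 105 = 1.410
ISO 216 targets √2 ≈ 1.414; the -0.005 deviation is from mm rounding.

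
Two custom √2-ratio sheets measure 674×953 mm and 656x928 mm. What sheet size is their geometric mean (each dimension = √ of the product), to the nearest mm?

Short side: √(674 · 656) = √442144 ≈ 664.9 → 665 mm
Long side: √(953 · 928) = √884384 ≈ 940.4 → 940 mm

665 × 940 mm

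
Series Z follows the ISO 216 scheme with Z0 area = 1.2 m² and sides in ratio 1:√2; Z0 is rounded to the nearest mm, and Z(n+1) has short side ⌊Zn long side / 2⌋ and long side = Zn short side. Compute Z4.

Let Z0's short side be w mm. w · w√2 = 1.2 m² = 1,200,000 mm², so w ≈ 921.2 mm and w√2 ≈ 1302.7 mm → Z0 = 921 × 1303 mm.
Z1: ⌊1303/2⌋ × 921 = 651 × 921 mm
Z2: ⌊921/2⌋ × 651 = 460 × 651 mm
Z3: ⌊651/2⌋ × 460 = 325 × 460 mm
Z4: ⌊460/2⌋ × 325 = 230 × 325 mm

230 × 325 mm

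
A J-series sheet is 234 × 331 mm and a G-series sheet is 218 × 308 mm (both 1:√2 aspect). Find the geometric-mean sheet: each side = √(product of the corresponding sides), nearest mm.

226 × 319 mm

Short side: √(234 · 218) = √51012 ≈ 225.9 → 226 mm
Long side: √(331 · 308) = √101948 ≈ 319.3 → 319 mm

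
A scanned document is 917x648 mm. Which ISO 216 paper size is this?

Aspect ratio 917/648 ≈ 1.415 — close to the ISO √2 ≈ 1.414.
In the C-series (envelope sizes, between A and B): C1 = 648 × 917 mm.

C1 (648 × 917 mm)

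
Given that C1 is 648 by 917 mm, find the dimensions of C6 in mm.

114 × 162 mm

C2: ⌊917/2⌋ × 648 = 458 × 648 mm
C3: ⌊648/2⌋ × 458 = 324 × 458 mm
C4: ⌊458/2⌋ × 324 = 229 × 324 mm
C5: ⌊324/2⌋ × 229 = 162 × 229 mm
C6: ⌊229/2⌋ × 162 = 114 × 162 mm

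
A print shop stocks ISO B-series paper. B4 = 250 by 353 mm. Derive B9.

44 × 62 mm

B5: ⌊353/2⌋ × 250 = 176 × 250 mm
B6: ⌊250/2⌋ × 176 = 125 × 176 mm
B7: ⌊176/2⌋ × 125 = 88 × 125 mm
B8: ⌊125/2⌋ × 88 = 62 × 88 mm
B9: ⌊88/2⌋ × 62 = 44 × 62 mm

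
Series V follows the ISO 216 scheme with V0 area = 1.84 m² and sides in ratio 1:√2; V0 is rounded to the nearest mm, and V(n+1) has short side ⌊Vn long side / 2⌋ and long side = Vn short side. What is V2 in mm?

570 × 806 mm

Let V0's short side be w mm. w · w√2 = 1.84 m² = 1,840,000 mm², so w ≈ 1140.6 mm and w√2 ≈ 1613.1 mm → V0 = 1141 × 1613 mm.
V1: ⌊1613/2⌋ × 1141 = 806 × 1141 mm
V2: ⌊1141/2⌋ × 806 = 570 × 806 mm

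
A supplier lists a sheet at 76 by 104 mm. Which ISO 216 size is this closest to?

A7 (74 × 105 mm)

Aspect ratio 104/76 ≈ 1.368 (ISO target is √2 ≈ 1.414).
In the A-series (A0 area = 1 m²): A7 = 74 × 105 mm.
Off by 3 mm total — nearest standard size.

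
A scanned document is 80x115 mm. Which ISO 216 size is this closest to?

C7 (81 × 114 mm)

Aspect ratio 115/80 ≈ 1.438 (ISO target is √2 ≈ 1.414).
In the C-series (envelope sizes, between A and B): C7 = 81 × 114 mm.
Off by 2 mm total — nearest standard size.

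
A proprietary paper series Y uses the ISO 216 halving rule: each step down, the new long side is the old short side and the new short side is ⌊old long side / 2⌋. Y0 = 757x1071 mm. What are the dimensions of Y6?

94 × 133 mm

Y1: ⌊1071/2⌋ × 757 = 535 × 757 mm
Y2: ⌊757/2⌋ × 535 = 378 × 535 mm
Y3: ⌊535/2⌋ × 378 = 267 × 378 mm
Y4: ⌊378/2⌋ × 267 = 189 × 267 mm
Y5: ⌊267/2⌋ × 189 = 133 × 189 mm
Y6: ⌊189/2⌋ × 133 = 94 × 133 mm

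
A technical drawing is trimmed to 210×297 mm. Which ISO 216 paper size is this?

Aspect ratio 297/210 ≈ 1.414 — close to the ISO √2 ≈ 1.414.
In the A-series (A0 area = 1 m²): A4 = 210 × 297 mm.

A4 (210 × 297 mm)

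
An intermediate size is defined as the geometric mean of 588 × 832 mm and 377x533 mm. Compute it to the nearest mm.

471 × 666 mm

Short side: √(588 · 377) = √221676 ≈ 470.8 → 471 mm
Long side: √(832 · 533) = √443456 ≈ 665.9 → 666 mm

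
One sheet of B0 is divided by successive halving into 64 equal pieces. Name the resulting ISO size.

B6

64 = 2^6, so 6 halving steps.
B0 → B1 → … → B6 after 6 steps.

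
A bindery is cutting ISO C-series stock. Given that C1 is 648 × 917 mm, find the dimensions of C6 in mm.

C2: ⌊917/2⌋ × 648 = 458 × 648 mm
C3: ⌊648/2⌋ × 458 = 324 × 458 mm
C4: ⌊458/2⌋ × 324 = 229 × 324 mm
C5: ⌊324/2⌋ × 229 = 162 × 229 mm
C6: ⌊229/2⌋ × 162 = 114 × 162 mm

114 × 162 mm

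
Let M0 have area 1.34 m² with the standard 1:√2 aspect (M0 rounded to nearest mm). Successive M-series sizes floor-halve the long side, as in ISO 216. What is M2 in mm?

486 × 688 mm

Let M0's short side be w mm. w · w√2 = 1.34 m² = 1,340,000 mm², so w ≈ 973.4 mm and w√2 ≈ 1376.6 mm → M0 = 973 × 1377 mm.
M1: ⌊1377/2⌋ × 973 = 688 × 973 mm
M2: ⌊973/2⌋ × 688 = 486 × 688 mm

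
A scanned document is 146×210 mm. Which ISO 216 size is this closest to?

Aspect ratio 210/146 ≈ 1.438 (ISO target is √2 ≈ 1.414).
In the A-series (A0 area = 1 m²): A5 = 148 × 210 mm.
Off by 2 mm total — nearest standard size.

A5 (148 × 210 mm)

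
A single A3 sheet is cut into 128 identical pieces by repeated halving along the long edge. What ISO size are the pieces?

A10

128 = 2^7, so 7 halving steps.
A3 → A4 → … → A10 after 7 steps.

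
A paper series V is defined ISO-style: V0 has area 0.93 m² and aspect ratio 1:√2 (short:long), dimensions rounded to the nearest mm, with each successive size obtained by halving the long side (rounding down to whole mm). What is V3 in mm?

Let V0's short side be w mm. w · w√2 = 0.93 m² = 930,000 mm², so w ≈ 810.9 mm and w√2 ≈ 1146.8 mm → V0 = 811 × 1147 mm.
V1: ⌊1147/2⌋ × 811 = 573 × 811 mm
V2: ⌊811/2⌋ × 573 = 405 × 573 mm
V3: ⌊573/2⌋ × 405 = 286 × 405 mm

286 × 405 mm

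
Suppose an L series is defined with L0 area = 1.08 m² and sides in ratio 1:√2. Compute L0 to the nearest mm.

874 × 1236 mm

Let the short side be w mm. Then w · w√2 = 1.08 m² = 1,080,000 mm².
w² = 1,080,000/√2, so w ≈ 873.9 mm; long side = w√2 ≈ 1235.9 mm.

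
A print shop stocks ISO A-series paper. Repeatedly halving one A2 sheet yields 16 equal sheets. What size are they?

16 = 2^4, so 4 halving steps.
A2 → A3 → … → A6 after 4 steps.

A6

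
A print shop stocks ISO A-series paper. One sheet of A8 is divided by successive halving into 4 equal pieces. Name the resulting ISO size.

4 = 2^2, so 2 halving steps.
A8 → A9 → … → A10 after 2 steps.

A10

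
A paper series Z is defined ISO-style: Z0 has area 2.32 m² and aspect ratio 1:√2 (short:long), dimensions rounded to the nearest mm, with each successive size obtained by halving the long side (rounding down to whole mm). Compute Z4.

320 × 452 mm

Let Z0's short side be w mm. w · w√2 = 2.32 m² = 2,320,000 mm², so w ≈ 1280.8 mm and w√2 ≈ 1811.3 mm → Z0 = 1281 × 1811 mm.
Z1: ⌊1811/2⌋ × 1281 = 905 × 1281 mm
Z2: ⌊1281/2⌋ × 905 = 640 × 905 mm
Z3: ⌊905/2⌋ × 640 = 452 × 640 mm
Z4: ⌊640/2⌋ × 452 = 320 × 452 mm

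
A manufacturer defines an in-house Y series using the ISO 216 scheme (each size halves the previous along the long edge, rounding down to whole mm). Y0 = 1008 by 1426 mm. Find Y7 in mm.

Y1 = 713 × 1008 mm (from Y0 by 1 halving).
Y2: ⌊1008/2⌋ × 713 = 504 × 713 mm
Y3: ⌊713/2⌋ × 504 = 356 × 504 mm
Y4: ⌊504/2⌋ × 356 = 252 × 356 mm
Y5: ⌊356/2⌋ × 252 = 178 × 252 mm
Y6: ⌊252/2⌋ × 178 = 126 × 178 mm
Y7: ⌊178/2⌋ × 126 = 89 × 126 mm

89 × 126 mm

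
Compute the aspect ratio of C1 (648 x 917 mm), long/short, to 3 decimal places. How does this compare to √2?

917 / 648 = 1.415
Matches √2 ≈ 1.414 — the ISO 216 defining ratio.

1.415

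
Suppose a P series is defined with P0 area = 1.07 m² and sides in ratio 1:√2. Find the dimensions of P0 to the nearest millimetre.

Let the short side be w mm. Then w · w√2 = 1.07 m² = 1,070,000 mm².
w² = 1,070,000/√2, so w ≈ 869.8 mm; long side = w√2 ≈ 1230.1 mm.

870 × 1230 mm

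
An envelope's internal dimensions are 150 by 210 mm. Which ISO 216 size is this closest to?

Aspect ratio 210/150 ≈ 1.400 — close to the ISO √2 ≈ 1.414.
In the A-series (A0 area = 1 m²): A5 = 148 × 210 mm.
Off by 2 mm total — nearest standard size.

A5 (148 × 210 mm)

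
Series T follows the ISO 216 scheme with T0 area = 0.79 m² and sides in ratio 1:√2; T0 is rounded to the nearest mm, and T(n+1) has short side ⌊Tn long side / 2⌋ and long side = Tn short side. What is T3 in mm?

264 × 373 mm

Let T0's short side be w mm. w · w√2 = 0.79 m² = 790,000 mm², so w ≈ 747.4 mm and w√2 ≈ 1057.0 mm → T0 = 747 × 1057 mm.
T1: ⌊1057/2⌋ × 747 = 528 × 747 mm
T2: ⌊747/2⌋ × 528 = 373 × 528 mm
T3: ⌊528/2⌋ × 373 = 264 × 373 mm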